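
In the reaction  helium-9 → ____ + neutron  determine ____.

Conserve mass number: 9 = A + 1, so A = 8.
Conserve atomic number: 2 = Z + 0, so Z = 2.
Z = 2 is helium, so the species is helium-8.

He-8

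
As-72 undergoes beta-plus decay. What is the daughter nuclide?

Ge-72

Beta-plus decay: mass number changes by +0, atomic number by -1.
A: 72 = 72; Z: 33 − 1 = 32.
Z = 32 is germanium, so the daughter is Ge-72.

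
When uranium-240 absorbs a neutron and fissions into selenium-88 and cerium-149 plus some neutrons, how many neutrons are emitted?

Conserve mass number: 241 = 88 + 149 + k, so k = 241 − 237 = 4.
Check atomic number: 92 = 34 + 58 + 0 = 92. ✓

4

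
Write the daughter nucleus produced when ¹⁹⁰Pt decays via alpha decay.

Os-186

Alpha decay: mass number changes by -4, atomic number by -2.
A: 190 − 4 = 186; Z: 78 − 2 = 76.
Z = 76 is osmium, so the daughter is ¹⁸⁶Os.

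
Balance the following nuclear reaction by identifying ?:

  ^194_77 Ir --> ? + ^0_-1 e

Conserve mass number: 194 = A + 0, so A = 194.
Conserve atomic number: 77 = Z − 1, so Z = 78.
Z = 78 is platinum, so the species is ^194_78 Pt.

Pt-194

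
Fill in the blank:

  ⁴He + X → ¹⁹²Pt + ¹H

Conserve mass number: 4 + A = 192 + 1, so A = 189.
Conserve atomic number: 2 + Z = 78 + 1, so Z = 77.
Z = 77 is iridium, so the species is ¹⁸⁹Ir.

Ir-189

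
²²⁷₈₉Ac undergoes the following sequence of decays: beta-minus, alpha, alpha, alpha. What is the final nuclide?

Start: (A, Z) = (227, 89).
After β⁻: (227, 90).
After α: (223, 88).
After α: (219, 86).
After α: (215, 84).
Z = 84 is polonium.

Po-215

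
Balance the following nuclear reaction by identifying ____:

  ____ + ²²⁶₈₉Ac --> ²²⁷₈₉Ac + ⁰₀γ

Conserve mass number: A + 226 = 227 + 0, so A = 1.
Conserve atomic number: Z + 89 = 89 + 0, so Z = 0.
A = 1 and Z = 0 is ¹₀n — a neutron.

neutron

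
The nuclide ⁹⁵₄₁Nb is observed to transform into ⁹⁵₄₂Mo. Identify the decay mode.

ΔA = 95 − 95 = 0; ΔZ = 42 − 41 = +1.
A is unchanged and Z rises by 1 — a neutron has become a proton (β⁻ decay).

beta-minus decay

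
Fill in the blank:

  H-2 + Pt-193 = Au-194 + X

Conserve mass number: 2 + 193 = 194 + A, so A = 1.
Conserve atomic number: 1 + 78 = 79 + Z, so Z = 0.
A = 1 and Z = 0 is n — a neutron.

neutron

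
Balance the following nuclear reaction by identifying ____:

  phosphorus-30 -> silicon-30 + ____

Conserve mass number: 30 = 30 + A, so A = 0.
Conserve atomic number: 15 = 14 + Z, so Z = 1.
A = 0 and Z = 1 is e⁺ — a positron.

positron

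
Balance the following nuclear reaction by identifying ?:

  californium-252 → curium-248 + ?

Conserve mass number: 252 = 248 + A, so A = 4.
Conserve atomic number: 98 = 96 + Z, so Z = 2.
A = 4 and Z = 2 is helium-4 — an alpha particle.

alpha particle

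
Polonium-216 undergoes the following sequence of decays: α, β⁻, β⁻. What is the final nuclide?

Po-212

Start: (A, Z) = (216, 84).
After α: (212, 82).
After β⁻: (212, 83).
After β⁻: (212, 84).
Z = 84 is polonium.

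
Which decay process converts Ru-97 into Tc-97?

beta-plus decay or electron capture

ΔA = 97 − 97 = 0; ΔZ = 43 − 44 = -1.
A is unchanged and Z drops by 1 — a proton has become a neutron (β⁺ emission or electron capture).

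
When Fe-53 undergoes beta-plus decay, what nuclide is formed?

Mn-53

Beta-plus decay: mass number changes by +0, atomic number by -1.
A: 53 = 53; Z: 26 − 1 = 25.
Z = 25 is manganese, so the daughter is Mn-53.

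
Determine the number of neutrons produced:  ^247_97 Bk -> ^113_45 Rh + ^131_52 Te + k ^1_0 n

3

Conserve mass number: 247 = 113 + 131 + k, so k = 247 − 244 = 3.
Check atomic number: 97 = 45 + 52 + 0 = 97. ✓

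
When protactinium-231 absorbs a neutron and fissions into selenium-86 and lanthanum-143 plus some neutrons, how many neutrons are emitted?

Conserve mass number: 232 = 86 + 143 + k, so k = 232 − 229 = 3.
Check atomic number: 91 = 34 + 57 + 0 = 91. ✓

3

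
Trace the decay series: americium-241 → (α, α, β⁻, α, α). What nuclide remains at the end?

Ra-225

Start: (A, Z) = (241, 95).
After α: (237, 93).
After α: (233, 91).
After β⁻: (233, 92).
After α: (229, 90).
After α: (225, 88).
Z = 88 is radium.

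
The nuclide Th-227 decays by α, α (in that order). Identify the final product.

Rn-219

Start: (A, Z) = (227, 90).
After α: (223, 88).
After α: (219, 86).
Z = 86 is radon.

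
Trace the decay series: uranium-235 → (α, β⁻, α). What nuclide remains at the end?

Ac-227

Start: (A, Z) = (235, 92).
After α: (231, 90).
After β⁻: (231, 91).
After α: (227, 89).
Z = 89 is actinium.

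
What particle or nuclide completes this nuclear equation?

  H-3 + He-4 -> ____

Li-7

Conserve mass number: 3 + 4 = A, so A = 7.
Conserve atomic number: 1 + 2 = Z, so Z = 3.
Z = 3 is lithium, so the species is Li-7.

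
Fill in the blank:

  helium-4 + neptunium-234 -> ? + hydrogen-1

Pu-237

Conserve mass number: 4 + 234 = A + 1, so A = 237.
Conserve atomic number: 2 + 93 = Z + 1, so Z = 94.
Z = 94 is plutonium, so the species is plutonium-237.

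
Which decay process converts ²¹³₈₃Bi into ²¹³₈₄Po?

beta-minus decay

ΔA = 213 − 213 = 0; ΔZ = 84 − 83 = +1.
A is unchanged and Z rises by 1 — a neutron has become a proton (β⁻ decay).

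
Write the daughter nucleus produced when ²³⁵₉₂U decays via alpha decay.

Th-231

Alpha decay: mass number changes by -4, atomic number by -2.
A: 235 − 4 = 231; Z: 92 − 2 = 90.
Z = 90 is thorium, so the daughter is ²³¹₉₀Th.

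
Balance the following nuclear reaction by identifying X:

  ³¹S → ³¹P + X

Conserve mass number: 31 = 31 + A, so A = 0.
Conserve atomic number: 16 = 15 + Z, so Z = 1.
A = 0 and Z = 1 is e⁺ — a positron.

positron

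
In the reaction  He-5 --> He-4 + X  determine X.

Conserve mass number: 5 = 4 + A, so A = 1.
Conserve atomic number: 2 = 2 + Z, so Z = 0.
A = 1 and Z = 0 is n — a neutron.

neutron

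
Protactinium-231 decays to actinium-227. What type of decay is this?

alpha decay

ΔA = 227 − 231 = -4; ΔZ = 89 − 91 = -2.
A drops by 4 and Z drops by 2 — the signature of alpha emission.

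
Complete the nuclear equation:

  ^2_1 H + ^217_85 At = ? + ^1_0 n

Rn-218

Conserve mass number: 2 + 217 = A + 1, so A = 218.
Conserve atomic number: 1 + 85 = Z + 0, so Z = 86.
Z = 86 is radon, so the species is ^218_86 Rn.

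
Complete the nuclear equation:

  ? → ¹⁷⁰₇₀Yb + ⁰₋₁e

Conserve mass number: A = 170 + 0, so A = 170.
Conserve atomic number: Z = 70 − 1, so Z = 69.
Z = 69 is thulium, so the species is ¹⁷⁰₆₉Tm.

Tm-170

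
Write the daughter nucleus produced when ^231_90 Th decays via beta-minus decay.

Beta-minus decay: mass number changes by +0, atomic number by +1.
A: 231 = 231; Z: 90 + 1 = 91.
Z = 91 is protactinium, so the daughter is ^231_91 Pa.

Pa-231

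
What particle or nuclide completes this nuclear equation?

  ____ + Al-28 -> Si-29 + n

Conserve mass number: A + 28 = 29 + 1, so A = 2.
Conserve atomic number: Z + 13 = 14 + 0, so Z = 1.
A = 2 and Z = 1 is H-2 — a deuteron.

deuteron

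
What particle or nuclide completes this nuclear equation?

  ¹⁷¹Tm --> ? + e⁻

Yb-171

Conserve mass number: 171 = A + 0, so A = 171.
Conserve atomic number: 69 = Z − 1, so Z = 70.
Z = 70 is ytterbium, so the species is ¹⁷¹Yb.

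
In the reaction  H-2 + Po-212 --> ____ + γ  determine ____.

Conserve mass number: 2 + 212 = A + 0, so A = 214.
Conserve atomic number: 1 + 84 = Z + 0, so Z = 85.
Z = 85 is astatine, so the species is At-214.

At-214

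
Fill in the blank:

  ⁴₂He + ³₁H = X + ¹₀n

Li-6

Conserve mass number: 4 + 3 = A + 1, so A = 6.
Conserve atomic number: 2 + 1 = Z + 0, so Z = 3.
Z = 3 is lithium, so the species is ⁶₃Li.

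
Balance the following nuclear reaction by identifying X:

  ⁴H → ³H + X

neutron

Conserve mass number: 4 = 3 + A, so A = 1.
Conserve atomic number: 1 = 1 + Z, so Z = 0.
A = 1 and Z = 0 is ¹n — a neutron.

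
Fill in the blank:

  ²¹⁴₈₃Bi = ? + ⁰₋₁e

Conserve mass number: 214 = A + 0, so A = 214.
Conserve atomic number: 83 = Z − 1, so Z = 84.
Z = 84 is polonium, so the species is ²¹⁴₈₄Po.

Po-214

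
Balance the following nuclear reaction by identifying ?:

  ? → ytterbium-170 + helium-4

Hf-174

Conserve mass number: A = 170 + 4, so A = 174.
Conserve atomic number: Z = 70 + 2, so Z = 72.
Z = 72 is hafnium, so the species is hafnium-174.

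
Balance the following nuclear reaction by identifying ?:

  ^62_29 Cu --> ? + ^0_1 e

Conserve mass number: 62 = A + 0, so A = 62.
Conserve atomic number: 29 = Z + 1, so Z = 28.
Z = 28 is nickel, so the species is ^62_28 Ni.

Ni-62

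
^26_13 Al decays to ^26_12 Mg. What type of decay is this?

ΔA = 26 − 26 = 0; ΔZ = 12 − 13 = -1.
A is unchanged and Z drops by 1 — a proton has become a neutron (β⁺ emission or electron capture).

beta-plus decay or electron capture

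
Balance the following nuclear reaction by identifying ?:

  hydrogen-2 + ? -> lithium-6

alpha particle

Conserve mass number: 2 + A = 6, so A = 4.
Conserve atomic number: 1 + Z = 3, so Z = 2.
A = 4 and Z = 2 is helium-4 — an alpha particle.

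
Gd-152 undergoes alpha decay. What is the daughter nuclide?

Alpha decay: mass number changes by -4, atomic number by -2.
A: 152 − 4 = 148; Z: 64 − 2 = 62.
Z = 62 is samarium, so the daughter is Sm-148.

Sm-148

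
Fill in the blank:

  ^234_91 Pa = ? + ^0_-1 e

U-234

Conserve mass number: 234 = A + 0, so A = 234.
Conserve atomic number: 91 = Z − 1, so Z = 92.
Z = 92 is uranium, so the species is ^234_92 U.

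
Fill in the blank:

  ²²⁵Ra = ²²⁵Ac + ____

beta-minus particle

Conserve mass number: 225 = 225 + A, so A = 0.
Conserve atomic number: 88 = 89 + Z, so Z = -1.
A = 0 and Z = -1 is e⁻ — a beta-minus particle.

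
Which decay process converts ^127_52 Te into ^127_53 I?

ΔA = 127 − 127 = 0; ΔZ = 53 − 52 = +1.
A is unchanged and Z rises by 1 — a neutron has become a proton (β⁻ decay).

beta-minus decay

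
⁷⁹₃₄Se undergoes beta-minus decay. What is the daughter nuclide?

Beta-minus decay: mass number changes by +0, atomic number by +1.
A: 79 = 79; Z: 34 + 1 = 35.
Z = 35 is bromine, so the daughter is ⁷⁹₃₅Br.

Br-79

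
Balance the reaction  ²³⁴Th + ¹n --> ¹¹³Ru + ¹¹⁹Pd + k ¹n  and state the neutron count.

Conserve mass number: 235 = 113 + 119 + k, so k = 235 − 232 = 3.
Check atomic number: 90 = 44 + 46 + 0 = 90. ✓

3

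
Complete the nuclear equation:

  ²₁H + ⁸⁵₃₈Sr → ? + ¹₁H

Sr-86

Conserve mass number: 2 + 85 = A + 1, so A = 86.
Conserve atomic number: 1 + 38 = Z + 1, so Z = 38.
Z = 38 is strontium, so the species is ⁸⁶₃₈Sr.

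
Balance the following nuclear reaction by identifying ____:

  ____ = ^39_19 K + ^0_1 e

Conserve mass number: A = 39 + 0, so A = 39.
Conserve atomic number: Z = 19 + 1, so Z = 20.
Z = 20 is calcium, so the species is ^39_20 Ca.

Ca-39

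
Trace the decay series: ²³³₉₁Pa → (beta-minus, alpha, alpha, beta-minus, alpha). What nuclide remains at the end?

Start: (A, Z) = (233, 91).
After β⁻: (233, 92).
After α: (229, 90).
After α: (225, 88).
After β⁻: (225, 89).
After α: (221, 87).
Z = 87 is francium.

Fr-221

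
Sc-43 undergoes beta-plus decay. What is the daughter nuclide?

Ca-43

Beta-plus decay: mass number changes by +0, atomic number by -1.
A: 43 = 43; Z: 21 − 1 = 20.
Z = 20 is calcium, so the daughter is Ca-43.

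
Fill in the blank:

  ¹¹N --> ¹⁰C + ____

Conserve mass number: 11 = 10 + A, so A = 1.
Conserve atomic number: 7 = 6 + Z, so Z = 1.
A = 1 and Z = 1 is ¹H — a proton.

proton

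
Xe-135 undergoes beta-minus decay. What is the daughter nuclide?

Cs-135

Beta-minus decay: mass number changes by +0, atomic number by +1.
A: 135 = 135; Z: 54 + 1 = 55.
Z = 55 is caesium, so the daughter is Cs-135.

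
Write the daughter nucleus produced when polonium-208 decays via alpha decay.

Alpha decay: mass number changes by -4, atomic number by -2.
A: 208 − 4 = 204; Z: 84 − 2 = 82.
Z = 82 is lead, so the daughter is lead-204.

Pb-204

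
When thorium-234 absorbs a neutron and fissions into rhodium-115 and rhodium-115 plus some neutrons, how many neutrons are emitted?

5

Conserve mass number: 235 = 115 + 115 + k, so k = 235 − 230 = 5.
Check atomic number: 90 = 45 + 45 + 0 = 90. ✓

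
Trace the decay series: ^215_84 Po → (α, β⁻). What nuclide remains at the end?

Bi-211

Start: (A, Z) = (215, 84).
After α: (211, 82).
After β⁻: (211, 83).
Z = 83 is bismuth.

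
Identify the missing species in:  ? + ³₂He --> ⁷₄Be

alpha particle

Conserve mass number: A + 3 = 7, so A = 4.
Conserve atomic number: Z + 2 = 4, so Z = 2.
A = 4 and Z = 2 is ⁴₂He — an alpha particle.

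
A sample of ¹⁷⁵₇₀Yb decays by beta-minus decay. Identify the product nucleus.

Lu-175

Beta-minus decay: mass number changes by +0, atomic number by +1.
A: 175 = 175; Z: 70 + 1 = 71.
Z = 71 is lutetium, so the daughter is ¹⁷⁵₇₁Lu.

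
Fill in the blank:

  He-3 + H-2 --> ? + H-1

Conserve mass number: 3 + 2 = A + 1, so A = 4.
Conserve atomic number: 2 + 1 = Z + 1, so Z = 2.
A = 4 and Z = 2 is He-4 — an alpha particle.

He-4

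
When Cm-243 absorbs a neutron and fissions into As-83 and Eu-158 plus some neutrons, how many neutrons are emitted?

Conserve mass number: 244 = 83 + 158 + k, so k = 244 − 241 = 3.
Check atomic number: 96 = 33 + 63 + 0 = 96. ✓

3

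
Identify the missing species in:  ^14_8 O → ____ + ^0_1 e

Conserve mass number: 14 = A + 0, so A = 14.
Conserve atomic number: 8 = Z + 1, so Z = 7.
Z = 7 is nitrogen, so the species is ^14_7 N.

N-14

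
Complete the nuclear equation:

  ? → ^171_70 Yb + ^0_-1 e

Tm-171

Conserve mass number: A = 171 + 0, so A = 171.
Conserve atomic number: Z = 70 − 1, so Z = 69.
Z = 69 is thulium, so the species is ^171_69 Tm.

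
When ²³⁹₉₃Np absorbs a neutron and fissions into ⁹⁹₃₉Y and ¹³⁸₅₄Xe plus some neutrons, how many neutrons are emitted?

3

Conserve mass number: 240 = 99 + 138 + k, so k = 240 − 237 = 3.
Check atomic number: 93 = 39 + 54 + 0 = 93. ✓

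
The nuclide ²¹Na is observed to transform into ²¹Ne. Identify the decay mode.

beta-plus decay or electron capture

ΔA = 21 − 21 = 0; ΔZ = 10 − 11 = -1.
A is unchanged and Z drops by 1 — a proton has become a neutron (β⁺ emission or electron capture).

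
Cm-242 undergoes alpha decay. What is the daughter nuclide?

Alpha decay: mass number changes by -4, atomic number by -2.
A: 242 − 4 = 238; Z: 96 − 2 = 94.
Z = 94 is plutonium, so the daughter is Pu-238.

Pu-238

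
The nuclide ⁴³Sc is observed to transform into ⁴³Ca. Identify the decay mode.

ΔA = 43 − 43 = 0; ΔZ = 20 − 21 = -1.
A is unchanged and Z drops by 1 — a proton has become a neutron (β⁺ emission or electron capture).

beta-plus decay or electron capture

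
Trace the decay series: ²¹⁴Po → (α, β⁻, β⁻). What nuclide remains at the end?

Po-210

Start: (A, Z) = (214, 84).
After α: (210, 82).
After β⁻: (210, 83).
After β⁻: (210, 84).
Z = 84 is polonium.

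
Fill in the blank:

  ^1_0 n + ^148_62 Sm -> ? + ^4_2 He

Conserve mass number: 1 + 148 = A + 4, so A = 145.
Conserve atomic number: 0 + 62 = Z + 2, so Z = 60.
Z = 60 is neodymium, so the species is ^145_60 Nd.

Nd-145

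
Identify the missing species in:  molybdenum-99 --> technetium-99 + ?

beta-minus particle

Conserve mass number: 99 = 99 + A, so A = 0.
Conserve atomic number: 42 = 43 + Z, so Z = -1.
A = 0 and Z = -1 is e⁻ — a beta-minus particle.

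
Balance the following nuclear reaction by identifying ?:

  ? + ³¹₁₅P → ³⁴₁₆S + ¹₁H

Conserve mass number: A + 31 = 34 + 1, so A = 4.
Conserve atomic number: Z + 15 = 16 + 1, so Z = 2.
A = 4 and Z = 2 is ⁴₂He — an alpha particle.

alpha particle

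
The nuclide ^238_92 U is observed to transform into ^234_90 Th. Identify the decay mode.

ΔA = 234 − 238 = -4; ΔZ = 90 − 92 = -2.
A drops by 4 and Z drops by 2 — the signature of alpha emission.

alpha decay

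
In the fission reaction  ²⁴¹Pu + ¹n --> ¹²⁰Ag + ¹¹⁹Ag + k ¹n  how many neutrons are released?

Conserve mass number: 242 = 120 + 119 + k, so k = 242 − 239 = 3.
Check atomic number: 94 = 47 + 47 + 0 = 94. ✓

3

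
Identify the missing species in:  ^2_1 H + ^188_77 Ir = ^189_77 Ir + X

Conserve mass number: 2 + 188 = 189 + A, so A = 1.
Conserve atomic number: 1 + 77 = 77 + Z, so Z = 1.
A = 1 and Z = 1 is ^1_1 H — a proton.

proton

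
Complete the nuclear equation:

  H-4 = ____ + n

Conserve mass number: 4 = A + 1, so A = 3.
Conserve atomic number: 1 = Z + 0, so Z = 1.
A = 3 and Z = 1 is H-3 — a triton.

H-3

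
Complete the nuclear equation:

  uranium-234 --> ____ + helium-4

Th-230

Conserve mass number: 234 = A + 4, so A = 230.
Conserve atomic number: 92 = Z + 2, so Z = 90.
Z = 90 is thorium, so the species is thorium-230.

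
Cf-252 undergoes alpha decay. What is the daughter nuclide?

Alpha decay: mass number changes by -4, atomic number by -2.
A: 252 − 4 = 248; Z: 98 − 2 = 96.
Z = 96 is curium, so the daughter is Cm-248.

Cm-248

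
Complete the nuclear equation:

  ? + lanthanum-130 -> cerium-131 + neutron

Conserve mass number: A + 130 = 131 + 1, so A = 2.
Conserve atomic number: Z + 57 = 58 + 0, so Z = 1.
A = 2 and Z = 1 is hydrogen-2 — a deuteron.

deuteron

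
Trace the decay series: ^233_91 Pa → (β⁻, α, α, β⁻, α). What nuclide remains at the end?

Start: (A, Z) = (233, 91).
After β⁻: (233, 92).
After α: (229, 90).
After α: (225, 88).
After β⁻: (225, 89).
After α: (221, 87).
Z = 87 is francium.

Fr-221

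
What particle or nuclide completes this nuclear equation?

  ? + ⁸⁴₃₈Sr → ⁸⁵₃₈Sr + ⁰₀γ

Conserve mass number: A + 84 = 85 + 0, so A = 1.
Conserve atomic number: Z + 38 = 38 + 0, so Z = 0.
A = 1 and Z = 0 is ¹₀n — a neutron.

neutron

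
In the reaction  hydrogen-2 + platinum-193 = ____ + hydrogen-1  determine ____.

Pt-194

Conserve mass number: 2 + 193 = A + 1, so A = 194.
Conserve atomic number: 1 + 78 = Z + 1, so Z = 78.
Z = 78 is platinum, so the species is platinum-194.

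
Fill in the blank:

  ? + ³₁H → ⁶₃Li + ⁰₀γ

Conserve mass number: A + 3 = 6 + 0, so A = 3.
Conserve atomic number: Z + 1 = 3 + 0, so Z = 2.
Z = 2 is helium, so the species is ³₂He.

He-3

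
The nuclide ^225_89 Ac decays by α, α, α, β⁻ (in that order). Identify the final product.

Start: (A, Z) = (225, 89).
After α: (221, 87).
After α: (217, 85).
After α: (213, 83).
After β⁻: (213, 84).
Z = 84 is polonium.

Po-213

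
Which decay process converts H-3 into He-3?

ΔA = 3 − 3 = 0; ΔZ = 2 − 1 = +1.
A is unchanged and Z rises by 1 — a neutron has become a proton (β⁻ decay).

beta-minus decay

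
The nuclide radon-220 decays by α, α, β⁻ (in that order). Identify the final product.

Start: (A, Z) = (220, 86).
After α: (216, 84).
After α: (212, 82).
After β⁻: (212, 83).
Z = 83 is bismuth.

Bi-212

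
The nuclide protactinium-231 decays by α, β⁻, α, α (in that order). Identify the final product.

Start: (A, Z) = (231, 91).
After α: (227, 89).
After β⁻: (227, 90).
After α: (223, 88).
After α: (219, 86).
Z = 86 is radon.

Rn-219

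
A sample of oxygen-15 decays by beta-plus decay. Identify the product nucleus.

Beta-plus decay: mass number changes by +0, atomic number by -1.
A: 15 = 15; Z: 8 − 1 = 7.
Z = 7 is nitrogen, so the daughter is nitrogen-15.

N-15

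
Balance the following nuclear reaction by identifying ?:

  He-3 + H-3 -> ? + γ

Conserve mass number: 3 + 3 = A + 0, so A = 6.
Conserve atomic number: 2 + 1 = Z + 0, so Z = 3.
Z = 3 is lithium, so the species is Li-6.

Li-6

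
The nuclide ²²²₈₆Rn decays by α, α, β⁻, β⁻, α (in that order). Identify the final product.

Pb-210

Start: (A, Z) = (222, 86).
After α: (218, 84).
After α: (214, 82).
After β⁻: (214, 83).
After β⁻: (214, 84).
After α: (210, 82).
Z = 82 is lead.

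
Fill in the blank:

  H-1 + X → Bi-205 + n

Pb-205

Conserve mass number: 1 + A = 205 + 1, so A = 205.
Conserve atomic number: 1 + Z = 83 + 0, so Z = 82.
Z = 82 is lead, so the species is Pb-205.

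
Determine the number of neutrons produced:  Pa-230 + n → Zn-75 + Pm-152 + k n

Conserve mass number: 231 = 75 + 152 + k, so k = 231 − 227 = 4.
Check atomic number: 91 = 30 + 61 + 0 = 91. ✓

4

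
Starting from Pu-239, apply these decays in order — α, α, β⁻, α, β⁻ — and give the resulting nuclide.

Th-227

Start: (A, Z) = (239, 94).
After α: (235, 92).
After α: (231, 90).
After β⁻: (231, 91).
After α: (227, 89).
After β⁻: (227, 90).
Z = 90 is thorium.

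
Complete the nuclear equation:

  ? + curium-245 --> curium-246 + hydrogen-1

Conserve mass number: A + 245 = 246 + 1, so A = 2.
Conserve atomic number: Z + 96 = 96 + 1, so Z = 1.
A = 2 and Z = 1 is hydrogen-2 — a deuteron.

deuteron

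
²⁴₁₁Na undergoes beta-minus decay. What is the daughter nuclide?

Mg-24

Beta-minus decay: mass number changes by +0, atomic number by +1.
A: 24 = 24; Z: 11 + 1 = 12.
Z = 12 is magnesium, so the daughter is ²⁴₁₂Mg.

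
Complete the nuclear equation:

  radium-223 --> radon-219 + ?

Conserve mass number: 223 = 219 + A, so A = 4.
Conserve atomic number: 88 = 86 + Z, so Z = 2.
A = 4 and Z = 2 is helium-4 — an alpha particle.

alpha particle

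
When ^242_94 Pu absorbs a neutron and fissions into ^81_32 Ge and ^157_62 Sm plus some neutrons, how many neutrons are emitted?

5

Conserve mass number: 243 = 81 + 157 + k, so k = 243 − 238 = 5.
Check atomic number: 94 = 32 + 62 + 0 = 94. ✓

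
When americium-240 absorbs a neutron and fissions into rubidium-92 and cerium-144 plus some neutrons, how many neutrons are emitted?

5

Conserve mass number: 241 = 92 + 144 + k, so k = 241 − 236 = 5.
Check atomic number: 95 = 37 + 58 + 0 = 95. ✓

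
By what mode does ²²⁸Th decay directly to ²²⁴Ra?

alpha decay

ΔA = 224 − 228 = -4; ΔZ = 88 − 90 = -2.
A drops by 4 and Z drops by 2 — the signature of alpha emission.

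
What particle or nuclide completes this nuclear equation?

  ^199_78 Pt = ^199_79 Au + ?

beta-minus particle

Conserve mass number: 199 = 199 + A, so A = 0.
Conserve atomic number: 78 = 79 + Z, so Z = -1.
A = 0 and Z = -1 is ^0_-1 e — a beta-minus particle.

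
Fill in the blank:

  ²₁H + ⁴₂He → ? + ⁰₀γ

Li-6

Conserve mass number: 2 + 4 = A + 0, so A = 6.
Conserve atomic number: 1 + 2 = Z + 0, so Z = 3.
Z = 3 is lithium, so the species is ⁶₃Li.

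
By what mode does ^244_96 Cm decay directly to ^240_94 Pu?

alpha decay

ΔA = 240 − 244 = -4; ΔZ = 94 − 96 = -2.
A drops by 4 and Z drops by 2 — the signature of alpha emission.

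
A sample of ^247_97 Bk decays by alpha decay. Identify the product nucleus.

Alpha decay: mass number changes by -4, atomic number by -2.
A: 247 − 4 = 243; Z: 97 − 2 = 95.
Z = 95 is americium, so the daughter is ^243_95 Am.

Am-243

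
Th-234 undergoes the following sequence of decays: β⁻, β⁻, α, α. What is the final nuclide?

Ra-226

Start: (A, Z) = (234, 90).
After β⁻: (234, 91).
After β⁻: (234, 92).
After α: (230, 90).
After α: (226, 88).
Z = 88 is radium.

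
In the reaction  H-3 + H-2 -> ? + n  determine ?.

Conserve mass number: 3 + 2 = A + 1, so A = 4.
Conserve atomic number: 1 + 1 = Z + 0, so Z = 2.
A = 4 and Z = 2 is He-4 — an alpha particle.

He-4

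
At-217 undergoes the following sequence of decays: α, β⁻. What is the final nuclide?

Start: (A, Z) = (217, 85).
After α: (213, 83).
After β⁻: (213, 84).
Z = 84 is polonium.

Po-213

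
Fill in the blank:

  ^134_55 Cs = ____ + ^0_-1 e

Ba-134

Conserve mass number: 134 = A + 0, so A = 134.
Conserve atomic number: 55 = Z − 1, so Z = 56.
Z = 56 is barium, so the species is ^134_56 Ba.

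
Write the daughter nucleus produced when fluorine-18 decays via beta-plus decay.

O-18

Beta-plus decay: mass number changes by +0, atomic number by -1.
A: 18 = 18; Z: 9 − 1 = 8.
Z = 8 is oxygen, so the daughter is oxygen-18.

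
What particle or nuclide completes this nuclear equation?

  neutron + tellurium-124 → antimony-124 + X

proton

Conserve mass number: 1 + 124 = 124 + A, so A = 1.
Conserve atomic number: 0 + 52 = 51 + Z, so Z = 1.
A = 1 and Z = 1 is hydrogen-1 — a proton.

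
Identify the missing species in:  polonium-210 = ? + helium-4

Conserve mass number: 210 = A + 4, so A = 206.
Conserve atomic number: 84 = Z + 2, so Z = 82.
Z = 82 is lead, so the species is lead-206.

Pb-206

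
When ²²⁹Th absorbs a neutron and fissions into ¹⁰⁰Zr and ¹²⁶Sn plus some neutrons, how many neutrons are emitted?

4

Conserve mass number: 230 = 100 + 126 + k, so k = 230 − 226 = 4.
Check atomic number: 90 = 40 + 50 + 0 = 90. ✓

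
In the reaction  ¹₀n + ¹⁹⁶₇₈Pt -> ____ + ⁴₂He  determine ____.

Os-193

Conserve mass number: 1 + 196 = A + 4, so A = 193.
Conserve atomic number: 0 + 78 = Z + 2, so Z = 76.
Z = 76 is osmium, so the species is ¹⁹³₇₆Os.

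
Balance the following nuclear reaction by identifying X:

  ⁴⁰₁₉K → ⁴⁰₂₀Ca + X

Conserve mass number: 40 = 40 + A, so A = 0.
Conserve atomic number: 19 = 20 + Z, so Z = -1.
A = 0 and Z = -1 is ⁰₋₁e — a beta-minus particle.

beta-minus particle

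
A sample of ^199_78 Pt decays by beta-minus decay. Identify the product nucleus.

Au-199

Beta-minus decay: mass number changes by +0, atomic number by +1.
A: 199 = 199; Z: 78 + 1 = 79.
Z = 79 is gold, so the daughter is ^199_79 Au.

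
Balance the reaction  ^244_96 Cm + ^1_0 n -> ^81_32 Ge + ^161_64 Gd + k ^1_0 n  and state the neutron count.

3

Conserve mass number: 245 = 81 + 161 + k, so k = 245 − 242 = 3.
Check atomic number: 96 = 32 + 64 + 0 = 96. ✓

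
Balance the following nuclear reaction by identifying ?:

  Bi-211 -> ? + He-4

Conserve mass number: 211 = A + 4, so A = 207.
Conserve atomic number: 83 = Z + 2, so Z = 81.
Z = 81 is thallium, so the species is Tl-207.

Tl-207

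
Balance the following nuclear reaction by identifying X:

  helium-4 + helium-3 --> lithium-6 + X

Conserve mass number: 4 + 3 = 6 + A, so A = 1.
Conserve atomic number: 2 + 2 = 3 + Z, so Z = 1.
A = 1 and Z = 1 is hydrogen-1 — a proton.

proton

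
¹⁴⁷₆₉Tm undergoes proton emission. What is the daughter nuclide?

Proton emission: mass number changes by -1, atomic number by -1.
A: 147 − 1 = 146; Z: 69 − 1 = 68.
Z = 68 is erbium, so the daughter is ¹⁴⁶₆₈Er.

Er-146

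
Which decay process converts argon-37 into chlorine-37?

beta-plus decay or electron capture

ΔA = 37 − 37 = 0; ΔZ = 17 − 18 = -1.
A is unchanged and Z drops by 1 — a proton has become a neutron (β⁺ emission or electron capture).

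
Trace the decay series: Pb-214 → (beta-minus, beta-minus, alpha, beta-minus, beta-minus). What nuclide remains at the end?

Po-210

Start: (A, Z) = (214, 82).
After β⁻: (214, 83).
After β⁻: (214, 84).
After α: (210, 82).
After β⁻: (210, 83).
After β⁻: (210, 84).
Z = 84 is polonium.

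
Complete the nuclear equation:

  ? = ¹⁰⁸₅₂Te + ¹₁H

I-109

Conserve mass number: A = 108 + 1, so A = 109.
Conserve atomic number: Z = 52 + 1, so Z = 53.
Z = 53 is iodine, so the species is ¹⁰⁹₅₃I.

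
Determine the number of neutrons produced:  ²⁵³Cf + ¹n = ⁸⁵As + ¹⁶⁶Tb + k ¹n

Conserve mass number: 254 = 85 + 166 + k, so k = 254 − 251 = 3.
Check atomic number: 98 = 33 + 65 + 0 = 98. ✓

3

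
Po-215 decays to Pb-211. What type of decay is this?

ΔA = 211 − 215 = -4; ΔZ = 82 − 84 = -2.
A drops by 4 and Z drops by 2 — the signature of alpha emission.

alpha decay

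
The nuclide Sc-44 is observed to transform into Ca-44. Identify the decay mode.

beta-plus decay or electron capture

ΔA = 44 − 44 = 0; ΔZ = 20 − 21 = -1.
A is unchanged and Z drops by 1 — a proton has become a neutron (β⁺ emission or electron capture).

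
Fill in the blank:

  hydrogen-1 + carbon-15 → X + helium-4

B-12

Conserve mass number: 1 + 15 = A + 4, so A = 12.
Conserve atomic number: 1 + 6 = Z + 2, so Z = 5.
Z = 5 is boron, so the species is boron-12.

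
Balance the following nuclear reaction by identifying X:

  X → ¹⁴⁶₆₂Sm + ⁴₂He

Conserve mass number: A = 146 + 4, so A = 150.
Conserve atomic number: Z = 62 + 2, so Z = 64.
Z = 64 is gadolinium, so the species is ¹⁵⁰₆₄Gd.

Gd-150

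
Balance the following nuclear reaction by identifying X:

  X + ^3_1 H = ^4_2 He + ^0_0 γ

proton

Conserve mass number: A + 3 = 4 + 0, so A = 1.
Conserve atomic number: Z + 1 = 2 + 0, so Z = 1.
A = 1 and Z = 1 is ^1_1 H — a proton.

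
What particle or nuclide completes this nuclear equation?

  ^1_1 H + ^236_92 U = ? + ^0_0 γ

Np-237

Conserve mass number: 1 + 236 = A + 0, so A = 237.
Conserve atomic number: 1 + 92 = Z + 0, so Z = 93.
Z = 93 is neptunium, so the species is ^237_93 Np.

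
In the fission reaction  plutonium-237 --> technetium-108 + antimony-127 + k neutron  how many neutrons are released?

Conserve mass number: 237 = 108 + 127 + k, so k = 237 − 235 = 2.
Check atomic number: 94 = 43 + 51 + 0 = 94. ✓

2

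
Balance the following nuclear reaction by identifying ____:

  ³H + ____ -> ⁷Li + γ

alpha particle

Conserve mass number: 3 + A = 7 + 0, so A = 4.
Conserve atomic number: 1 + Z = 3 + 0, so Z = 2.
A = 4 and Z = 2 is ⁴He — an alpha particle.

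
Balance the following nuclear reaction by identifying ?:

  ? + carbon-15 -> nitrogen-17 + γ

Conserve mass number: A + 15 = 17 + 0, so A = 2.
Conserve atomic number: Z + 6 = 7 + 0, so Z = 1.
A = 2 and Z = 1 is hydrogen-2 — a deuteron.

deuteron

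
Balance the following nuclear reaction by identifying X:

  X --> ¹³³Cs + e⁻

Conserve mass number: A = 133 + 0, so A = 133.
Conserve atomic number: Z = 55 − 1, so Z = 54.
Z = 54 is xenon, so the species is ¹³³Xe.

Xe-133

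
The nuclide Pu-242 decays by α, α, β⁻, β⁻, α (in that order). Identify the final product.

Start: (A, Z) = (242, 94).
After α: (238, 92).
After α: (234, 90).
After β⁻: (234, 91).
After β⁻: (234, 92).
After α: (230, 90).
Z = 90 is thorium.

Th-230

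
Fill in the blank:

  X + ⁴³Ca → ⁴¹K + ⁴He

deuteron

Conserve mass number: A + 43 = 41 + 4, so A = 2.
Conserve atomic number: Z + 20 = 19 + 2, so Z = 1.
A = 2 and Z = 1 is ²H — a deuteron.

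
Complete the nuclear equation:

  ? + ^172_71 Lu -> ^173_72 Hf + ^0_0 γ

proton

Conserve mass number: A + 172 = 173 + 0, so A = 1.
Conserve atomic number: Z + 71 = 72 + 0, so Z = 1.
A = 1 and Z = 1 is ^1_1 H — a proton.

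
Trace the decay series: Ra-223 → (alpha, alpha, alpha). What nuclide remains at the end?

Start: (A, Z) = (223, 88).
After α: (219, 86).
After α: (215, 84).
After α: (211, 82).
Z = 82 is lead.

Pb-211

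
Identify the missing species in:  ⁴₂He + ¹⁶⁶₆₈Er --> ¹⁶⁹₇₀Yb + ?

neutron

Conserve mass number: 4 + 166 = 169 + A, so A = 1.
Conserve atomic number: 2 + 68 = 70 + Z, so Z = 0.
A = 1 and Z = 0 is ¹₀n — a neutron.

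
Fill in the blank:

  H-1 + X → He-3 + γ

Conserve mass number: 1 + A = 3 + 0, so A = 2.
Conserve atomic number: 1 + Z = 2 + 0, so Z = 1.
A = 2 and Z = 1 is H-2 — a deuteron.

deuteron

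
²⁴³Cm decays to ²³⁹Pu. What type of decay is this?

alpha decay

ΔA = 239 − 243 = -4; ΔZ = 94 − 96 = -2.
A drops by 4 and Z drops by 2 — the signature of alpha emission.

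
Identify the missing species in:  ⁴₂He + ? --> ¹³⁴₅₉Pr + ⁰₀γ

Conserve mass number: 4 + A = 134 + 0, so A = 130.
Conserve atomic number: 2 + Z = 59 + 0, so Z = 57.
Z = 57 is lanthanum, so the species is ¹³⁰₅₇La.

La-130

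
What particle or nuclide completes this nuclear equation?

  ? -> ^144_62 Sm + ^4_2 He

Conserve mass number: A = 144 + 4, so A = 148.
Conserve atomic number: Z = 62 + 2, so Z = 64.
Z = 64 is gadolinium, so the species is ^148_64 Gd.

Gd-148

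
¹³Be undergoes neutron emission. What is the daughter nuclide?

Neutron emission: mass number changes by -1, atomic number by +0.
A: 13 − 1 = 12; Z: 4 = 4.
Z = 4 is beryllium, so the daughter is ¹²Be.

Be-12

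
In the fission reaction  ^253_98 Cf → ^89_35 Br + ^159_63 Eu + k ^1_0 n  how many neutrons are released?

Conserve mass number: 253 = 89 + 159 + k, so k = 253 − 248 = 5.
Check atomic number: 98 = 35 + 63 + 0 = 98. ✓

5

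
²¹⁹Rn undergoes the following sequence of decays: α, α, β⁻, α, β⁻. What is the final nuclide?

Start: (A, Z) = (219, 86).
After α: (215, 84).
After α: (211, 82).
After β⁻: (211, 83).
After α: (207, 81).
After β⁻: (207, 82).
Z = 82 is lead.

Pb-207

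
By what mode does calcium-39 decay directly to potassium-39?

ΔA = 39 − 39 = 0; ΔZ = 19 − 20 = -1.
A is unchanged and Z drops by 1 — a proton has become a neutron (β⁺ emission or electron capture).

beta-plus decay or electron capture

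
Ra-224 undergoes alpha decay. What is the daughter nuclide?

Rn-220

Alpha decay: mass number changes by -4, atomic number by -2.
A: 224 − 4 = 220; Z: 88 − 2 = 86.
Z = 86 is radon, so the daughter is Rn-220.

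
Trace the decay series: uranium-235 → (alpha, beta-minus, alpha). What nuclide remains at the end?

Start: (A, Z) = (235, 92).
After α: (231, 90).
After β⁻: (231, 91).
After α: (227, 89).
Z = 89 is actinium.

Ac-227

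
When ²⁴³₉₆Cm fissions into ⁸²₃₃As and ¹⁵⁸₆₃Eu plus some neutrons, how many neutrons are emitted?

Conserve mass number: 243 = 82 + 158 + k, so k = 243 − 240 = 3.
Check atomic number: 96 = 33 + 63 + 0 = 96. ✓

3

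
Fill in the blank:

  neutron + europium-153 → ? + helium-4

Conserve mass number: 1 + 153 = A + 4, so A = 150.
Conserve atomic number: 0 + 63 = Z + 2, so Z = 61.
Z = 61 is promethium, so the species is promethium-150.

Pm-150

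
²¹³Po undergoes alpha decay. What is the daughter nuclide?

Alpha decay: mass number changes by -4, atomic number by -2.
A: 213 − 4 = 209; Z: 84 − 2 = 82.
Z = 82 is lead, so the daughter is ²⁰⁹Pb.

Pb-209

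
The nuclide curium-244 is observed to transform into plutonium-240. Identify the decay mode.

alpha decay

ΔA = 240 − 244 = -4; ΔZ = 94 − 96 = -2.
A drops by 4 and Z drops by 2 — the signature of alpha emission.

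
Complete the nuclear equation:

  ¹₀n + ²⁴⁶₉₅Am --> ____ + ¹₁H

Pu-246

Conserve mass number: 1 + 246 = A + 1, so A = 246.
Conserve atomic number: 0 + 95 = Z + 1, so Z = 94.
Z = 94 is plutonium, so the species is ²⁴⁶₉₄Pu.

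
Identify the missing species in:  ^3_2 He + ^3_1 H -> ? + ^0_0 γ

Li-6

Conserve mass number: 3 + 3 = A + 0, so A = 6.
Conserve atomic number: 2 + 1 = Z + 0, so Z = 3.
Z = 3 is lithium, so the species is ^6_3 Li.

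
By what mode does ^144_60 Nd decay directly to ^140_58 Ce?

ΔA = 140 − 144 = -4; ΔZ = 58 − 60 = -2.
A drops by 4 and Z drops by 2 — the signature of alpha emission.

alpha decay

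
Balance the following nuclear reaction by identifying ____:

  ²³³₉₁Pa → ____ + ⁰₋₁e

U-233

Conserve mass number: 233 = A + 0, so A = 233.
Conserve atomic number: 91 = Z − 1, so Z = 92.
Z = 92 is uranium, so the species is ²³³₉₂U.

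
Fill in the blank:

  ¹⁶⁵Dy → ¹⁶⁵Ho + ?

Conserve mass number: 165 = 165 + A, so A = 0.
Conserve atomic number: 66 = 67 + Z, so Z = -1.
A = 0 and Z = -1 is e⁻ — a beta-minus particle.

beta-minus particle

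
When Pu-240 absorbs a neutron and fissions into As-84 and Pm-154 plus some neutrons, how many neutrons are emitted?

Conserve mass number: 241 = 84 + 154 + k, so k = 241 − 238 = 3.
Check atomic number: 94 = 33 + 61 + 0 = 94. ✓

3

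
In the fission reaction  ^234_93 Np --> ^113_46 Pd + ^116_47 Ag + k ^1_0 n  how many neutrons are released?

Conserve mass number: 234 = 113 + 116 + k, so k = 234 − 229 = 5.
Check atomic number: 93 = 46 + 47 + 0 = 93. ✓

5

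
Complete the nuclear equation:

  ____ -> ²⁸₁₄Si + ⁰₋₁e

Conserve mass number: A = 28 + 0, so A = 28.
Conserve atomic number: Z = 14 − 1, so Z = 13.
Z = 13 is aluminium, so the species is ²⁸₁₃Al.

Al-28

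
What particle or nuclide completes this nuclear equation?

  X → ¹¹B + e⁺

Conserve mass number: A = 11 + 0, so A = 11.
Conserve atomic number: Z = 5 + 1, so Z = 6.
Z = 6 is carbon, so the species is ¹¹C.

C-11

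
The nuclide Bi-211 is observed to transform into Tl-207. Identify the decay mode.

ΔA = 207 − 211 = -4; ΔZ = 81 − 83 = -2.
A drops by 4 and Z drops by 2 — the signature of alpha emission.

alpha decay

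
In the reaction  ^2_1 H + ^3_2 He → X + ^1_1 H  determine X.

He-4

Conserve mass number: 2 + 3 = A + 1, so A = 4.
Conserve atomic number: 1 + 2 = Z + 1, so Z = 2.
A = 4 and Z = 2 is ^4_2 He — an alpha particle.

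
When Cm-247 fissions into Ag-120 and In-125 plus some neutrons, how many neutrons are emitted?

2

Conserve mass number: 247 = 120 + 125 + k, so k = 247 − 245 = 2.
Check atomic number: 96 = 47 + 49 + 0 = 96. ✓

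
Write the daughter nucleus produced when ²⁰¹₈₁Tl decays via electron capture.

Electron capture: mass number changes by +0, atomic number by -1.
A: 201 = 201; Z: 81 − 1 = 80.
Z = 80 is mercury, so the daughter is ²⁰¹₈₀Hg.

Hg-201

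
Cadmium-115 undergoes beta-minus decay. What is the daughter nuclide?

Beta-minus decay: mass number changes by +0, atomic number by +1.
A: 115 = 115; Z: 48 + 1 = 49.
Z = 49 is indium, so the daughter is indium-115.

In-115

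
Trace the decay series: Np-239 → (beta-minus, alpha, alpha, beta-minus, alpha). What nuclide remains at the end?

Start: (A, Z) = (239, 93).
After β⁻: (239, 94).
After α: (235, 92).
After α: (231, 90).
After β⁻: (231, 91).
After α: (227, 89).
Z = 89 is actinium.

Ac-227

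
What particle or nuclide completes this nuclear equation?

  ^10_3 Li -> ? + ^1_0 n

Conserve mass number: 10 = A + 1, so A = 9.
Conserve atomic number: 3 = Z + 0, so Z = 3.
Z = 3 is lithium, so the species is ^9_3 Li.

Li-9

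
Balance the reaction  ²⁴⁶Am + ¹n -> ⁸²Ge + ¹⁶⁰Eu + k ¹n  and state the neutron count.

Conserve mass number: 247 = 82 + 160 + k, so k = 247 − 242 = 5.
Check atomic number: 95 = 32 + 63 + 0 = 95. ✓

5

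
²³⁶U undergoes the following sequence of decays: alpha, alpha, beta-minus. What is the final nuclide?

Ac-228

Start: (A, Z) = (236, 92).
After α: (232, 90).
After α: (228, 88).
After β⁻: (228, 89).
Z = 89 is actinium.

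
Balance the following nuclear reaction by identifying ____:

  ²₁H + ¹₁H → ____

He-3

Conserve mass number: 2 + 1 = A, so A = 3.
Conserve atomic number: 1 + 1 = Z, so Z = 2.
Z = 2 is helium, so the species is ³₂He.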